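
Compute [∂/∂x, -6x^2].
- 12 x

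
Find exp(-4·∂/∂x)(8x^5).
8 x^{5} - 160 x^{4} + 1280 x^{3} - 5120 x^{2} + 10240 x - 8192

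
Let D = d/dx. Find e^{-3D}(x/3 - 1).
\frac{x}{3} - 2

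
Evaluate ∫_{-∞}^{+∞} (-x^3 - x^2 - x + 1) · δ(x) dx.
1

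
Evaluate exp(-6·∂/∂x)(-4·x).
24 - 4 x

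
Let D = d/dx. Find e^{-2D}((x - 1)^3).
x^{3} - 9 x^{2} + 27 x - 27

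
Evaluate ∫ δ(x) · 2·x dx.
0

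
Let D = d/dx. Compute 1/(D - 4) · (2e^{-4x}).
- \frac{e^{- 4 x}}{4}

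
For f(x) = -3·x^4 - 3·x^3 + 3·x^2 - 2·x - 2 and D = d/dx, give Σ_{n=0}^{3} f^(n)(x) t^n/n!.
- t^{3} \left(12 x + 3\right) - t^{2} \left(18 x^{2} + 9 x - 3\right) - t \left(12 x^{3} + 9 x^{2} - 6 x + 2\right) - 3 x^{4} - 3 x^{3} + 3 x^{2} - 2 x - 2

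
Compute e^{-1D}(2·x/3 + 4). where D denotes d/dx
\frac{2 x}{3} + \frac{10}{3}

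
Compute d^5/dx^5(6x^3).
0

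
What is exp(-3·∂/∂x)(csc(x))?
\csc{\left(x - 3 \right)}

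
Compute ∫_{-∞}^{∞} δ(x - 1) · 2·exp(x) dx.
2 e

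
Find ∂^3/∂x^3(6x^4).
144 x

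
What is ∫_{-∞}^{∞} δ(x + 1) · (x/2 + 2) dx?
\frac{3}{2}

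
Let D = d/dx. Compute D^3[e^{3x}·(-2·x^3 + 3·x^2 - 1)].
\left(- 54 x^{3} - 81 x^{2} + 54 x + 15\right) e^{3 x}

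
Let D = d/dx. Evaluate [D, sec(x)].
\tan{\left(x \right)} \sec{\left(x \right)}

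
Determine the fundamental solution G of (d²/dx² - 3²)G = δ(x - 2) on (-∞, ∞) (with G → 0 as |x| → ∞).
-\frac{e^{-3|x - 2|}}{6}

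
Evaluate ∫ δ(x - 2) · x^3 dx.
8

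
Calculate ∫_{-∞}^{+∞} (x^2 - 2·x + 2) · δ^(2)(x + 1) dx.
2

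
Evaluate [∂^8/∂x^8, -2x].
-16\frac{d^{7}}{dx^{7}}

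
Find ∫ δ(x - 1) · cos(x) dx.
\cos{\left(1 \right)}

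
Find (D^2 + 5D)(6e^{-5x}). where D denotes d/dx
0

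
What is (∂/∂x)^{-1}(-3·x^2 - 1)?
- x^{3} - x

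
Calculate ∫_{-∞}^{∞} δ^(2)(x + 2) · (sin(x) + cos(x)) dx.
- \cos{\left(2 \right)} + \sin{\left(2 \right)}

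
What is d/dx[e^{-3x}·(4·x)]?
4 \left(1 - 3 x\right) e^{- 3 x}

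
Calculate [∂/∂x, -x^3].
- 3 x^{2}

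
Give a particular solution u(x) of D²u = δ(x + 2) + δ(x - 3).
\frac{|x + 2|}{2} + \frac{|x - 3|}{2}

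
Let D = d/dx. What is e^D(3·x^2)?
3 x^{2} + 6 x + 3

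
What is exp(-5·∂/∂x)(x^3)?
x^{3} - 15 x^{2} + 75 x - 125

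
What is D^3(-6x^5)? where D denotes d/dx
- 360 x^{2}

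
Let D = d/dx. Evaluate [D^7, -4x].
-28D^{6}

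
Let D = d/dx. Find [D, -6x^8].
- 48 x^{7}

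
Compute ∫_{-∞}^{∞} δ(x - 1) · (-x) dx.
-1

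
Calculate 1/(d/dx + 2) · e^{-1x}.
e^{- x}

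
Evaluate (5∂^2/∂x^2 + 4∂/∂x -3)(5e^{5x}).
710 e^{5 x}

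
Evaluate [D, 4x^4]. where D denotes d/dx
16 x^{3}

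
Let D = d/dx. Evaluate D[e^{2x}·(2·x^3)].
x^{2} \left(4 x + 6\right) e^{2 x}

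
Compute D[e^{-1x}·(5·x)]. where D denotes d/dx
5 \left(1 - x\right) e^{- x}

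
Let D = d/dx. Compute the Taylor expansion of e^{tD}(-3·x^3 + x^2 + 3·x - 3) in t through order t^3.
- 3 t^{3} + t^{2} \left(1 - 9 x\right) + t \left(- 9 x^{2} + 2 x + 3\right) - 3 x^{3} + x^{2} + 3 x - 3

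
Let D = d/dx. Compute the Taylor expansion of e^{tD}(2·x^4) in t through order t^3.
2 x \left(4 t^{3} + 6 t^{2} x + 4 t x^{2} + x^{3}\right)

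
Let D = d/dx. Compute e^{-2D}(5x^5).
5 x^{5} - 50 x^{4} + 200 x^{3} - 400 x^{2} + 400 x - 160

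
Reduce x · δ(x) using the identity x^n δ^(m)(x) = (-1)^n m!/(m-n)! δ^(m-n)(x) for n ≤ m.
0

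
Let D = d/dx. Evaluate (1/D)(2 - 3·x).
- \frac{3 x^{2}}{2} + 2 x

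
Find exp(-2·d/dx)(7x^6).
7 x^{6} - 84 x^{5} + 420 x^{4} - 1120 x^{3} + 1680 x^{2} - 1344 x + 448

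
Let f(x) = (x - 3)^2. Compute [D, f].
2 x - 6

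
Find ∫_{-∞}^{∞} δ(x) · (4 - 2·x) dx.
4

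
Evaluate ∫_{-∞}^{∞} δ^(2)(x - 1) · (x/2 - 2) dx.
0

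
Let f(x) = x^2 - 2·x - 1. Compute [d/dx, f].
2 x - 2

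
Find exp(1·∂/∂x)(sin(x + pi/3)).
\sin{\left(x + 1 + \frac{\pi}{3} \right)}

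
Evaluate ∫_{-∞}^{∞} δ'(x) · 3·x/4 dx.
- \frac{3}{4}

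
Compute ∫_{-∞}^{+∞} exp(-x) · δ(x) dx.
1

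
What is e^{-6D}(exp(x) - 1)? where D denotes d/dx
e^{x - 6} - 1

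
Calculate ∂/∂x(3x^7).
21 x^{6}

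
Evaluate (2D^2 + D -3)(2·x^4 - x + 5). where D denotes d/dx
- 6 x^{4} + 8 x^{3} + 48 x^{2} + 3 x - 16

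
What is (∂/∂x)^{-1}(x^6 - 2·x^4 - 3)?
\frac{x^{7}}{7} - \frac{2 x^{5}}{5} - 3 x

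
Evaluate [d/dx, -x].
-1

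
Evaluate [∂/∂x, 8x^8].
64 x^{7}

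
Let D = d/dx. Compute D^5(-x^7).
- 2520 x^{2}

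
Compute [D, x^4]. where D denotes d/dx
4 x^{3}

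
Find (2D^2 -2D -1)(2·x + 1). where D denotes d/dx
- 2 x - 5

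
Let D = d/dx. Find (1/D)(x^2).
\frac{x^{3}}{3}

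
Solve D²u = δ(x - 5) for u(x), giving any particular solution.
\frac{|x - 5|}{2}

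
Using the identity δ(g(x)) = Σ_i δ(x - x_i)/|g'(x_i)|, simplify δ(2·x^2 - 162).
\frac{\delta(x - 9) + \delta(x + 9)}{36}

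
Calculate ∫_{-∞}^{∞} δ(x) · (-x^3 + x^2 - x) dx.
0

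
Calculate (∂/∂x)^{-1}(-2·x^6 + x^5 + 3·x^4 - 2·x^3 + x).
- \frac{2 x^{7}}{7} + \frac{x^{6}}{6} + \frac{3 x^{5}}{5} - \frac{x^{4}}{2} + \frac{x^{2}}{2}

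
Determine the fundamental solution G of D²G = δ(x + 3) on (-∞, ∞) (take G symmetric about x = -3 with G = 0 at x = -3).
\frac{|x + 3|}{2}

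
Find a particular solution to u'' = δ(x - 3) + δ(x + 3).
\frac{|x - 3|}{2} + \frac{|x + 3|}{2}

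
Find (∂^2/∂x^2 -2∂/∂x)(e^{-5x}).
35 e^{- 5 x}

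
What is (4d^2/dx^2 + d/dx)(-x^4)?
4 x^{2} \left(- x - 12\right)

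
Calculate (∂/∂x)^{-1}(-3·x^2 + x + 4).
- x^{3} + \frac{x^{2}}{2} + 4 x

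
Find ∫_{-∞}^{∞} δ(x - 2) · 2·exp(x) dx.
2 e^{2}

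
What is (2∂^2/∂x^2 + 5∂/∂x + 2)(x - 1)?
2 x + 3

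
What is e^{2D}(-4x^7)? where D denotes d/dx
- 4 x^{7} - 56 x^{6} - 336 x^{5} - 1120 x^{4} - 2240 x^{3} - 2688 x^{2} - 1792 x - 512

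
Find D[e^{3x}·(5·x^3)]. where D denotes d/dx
15 x^{2} \left(x + 1\right) e^{3 x}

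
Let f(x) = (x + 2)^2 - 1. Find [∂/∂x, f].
2 x + 4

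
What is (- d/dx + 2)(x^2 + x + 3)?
2 x^{2} + 5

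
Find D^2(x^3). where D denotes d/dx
6 x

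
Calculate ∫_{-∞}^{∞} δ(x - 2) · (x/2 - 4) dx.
-3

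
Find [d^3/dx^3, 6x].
18\frac{d^{2}}{dx^{2}}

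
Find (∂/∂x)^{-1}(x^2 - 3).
\frac{x^{3}}{3} - 3 x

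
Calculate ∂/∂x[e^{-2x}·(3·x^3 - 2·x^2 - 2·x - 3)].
\left(- 6 x^{3} + 13 x^{2} + 4\right) e^{- 2 x}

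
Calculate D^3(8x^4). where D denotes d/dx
192 x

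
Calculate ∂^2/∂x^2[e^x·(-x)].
\left(- x - 2\right) e^{x}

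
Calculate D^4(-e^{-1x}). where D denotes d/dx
- e^{- x}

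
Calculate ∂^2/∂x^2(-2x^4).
- 24 x^{2}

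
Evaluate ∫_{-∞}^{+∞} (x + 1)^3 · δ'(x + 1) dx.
0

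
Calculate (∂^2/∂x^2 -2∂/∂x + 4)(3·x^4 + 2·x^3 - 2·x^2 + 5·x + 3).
12 x^{4} - 16 x^{3} + 16 x^{2} + 40 x - 2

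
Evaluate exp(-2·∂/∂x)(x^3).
x^{3} - 6 x^{2} + 12 x - 8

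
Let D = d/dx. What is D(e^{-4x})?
- 4 e^{- 4 x}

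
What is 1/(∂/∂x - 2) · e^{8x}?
\frac{e^{8 x}}{6}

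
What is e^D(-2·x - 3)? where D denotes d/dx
- 2 x - 5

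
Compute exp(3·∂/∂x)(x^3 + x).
x^{3} + 9 x^{2} + 28 x + 30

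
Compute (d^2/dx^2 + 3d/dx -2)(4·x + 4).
4 - 8 x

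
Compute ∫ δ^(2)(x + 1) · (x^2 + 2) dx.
2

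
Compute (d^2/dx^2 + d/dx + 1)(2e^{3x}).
26 e^{3 x}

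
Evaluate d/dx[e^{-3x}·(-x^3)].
3 x^{2} \left(x - 1\right) e^{- 3 x}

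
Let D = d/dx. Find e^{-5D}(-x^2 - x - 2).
- x^{2} + 9 x - 22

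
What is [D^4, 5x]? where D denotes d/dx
20D^{3}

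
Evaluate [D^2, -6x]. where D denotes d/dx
-12D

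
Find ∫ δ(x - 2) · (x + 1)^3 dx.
27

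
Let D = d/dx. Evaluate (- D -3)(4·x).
- 12 x - 4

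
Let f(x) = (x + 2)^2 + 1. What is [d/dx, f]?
2 x + 4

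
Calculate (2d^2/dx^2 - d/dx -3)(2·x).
- 6 x - 2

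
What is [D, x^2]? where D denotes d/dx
2 x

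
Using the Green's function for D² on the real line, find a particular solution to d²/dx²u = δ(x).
\frac{|x|}{2}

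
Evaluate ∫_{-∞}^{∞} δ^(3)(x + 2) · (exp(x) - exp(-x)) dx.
- 2 \cosh{\left(2 \right)}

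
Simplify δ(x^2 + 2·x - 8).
\frac{\delta(x + 4) + \delta(x - 2)}{6}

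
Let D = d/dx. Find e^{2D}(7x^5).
7 x^{5} + 70 x^{4} + 280 x^{3} + 560 x^{2} + 560 x + 224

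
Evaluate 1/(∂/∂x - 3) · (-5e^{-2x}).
e^{- 2 x}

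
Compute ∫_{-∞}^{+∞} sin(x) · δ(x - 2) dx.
\sin{\left(2 \right)}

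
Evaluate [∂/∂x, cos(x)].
- \sin{\left(x \right)}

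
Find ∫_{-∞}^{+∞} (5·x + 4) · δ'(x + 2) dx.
-5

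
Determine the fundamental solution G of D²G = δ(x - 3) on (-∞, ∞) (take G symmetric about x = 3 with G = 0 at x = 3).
\frac{|x - 3|}{2}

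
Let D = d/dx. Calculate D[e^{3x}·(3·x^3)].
9 x^{2} \left(x + 1\right) e^{3 x}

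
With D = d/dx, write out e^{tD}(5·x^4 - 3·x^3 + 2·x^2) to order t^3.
t^{3} \left(20 x - 3\right) + t^{2} \left(30 x^{2} - 9 x + 2\right) + t x \left(20 x^{2} - 9 x + 4\right) + 5 x^{4} - 3 x^{3} + 2 x^{2}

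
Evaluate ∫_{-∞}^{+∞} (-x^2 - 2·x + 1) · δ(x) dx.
1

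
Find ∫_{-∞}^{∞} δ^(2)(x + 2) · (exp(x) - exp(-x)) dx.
- 2 \sinh{\left(2 \right)}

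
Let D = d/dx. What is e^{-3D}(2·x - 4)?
2 x - 10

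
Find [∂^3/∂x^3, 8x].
24\frac{d^{2}}{dx^{2}}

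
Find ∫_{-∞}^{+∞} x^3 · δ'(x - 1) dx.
-3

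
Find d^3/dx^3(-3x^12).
- 3960 x^{9}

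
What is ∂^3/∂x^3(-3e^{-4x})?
192 e^{- 4 x}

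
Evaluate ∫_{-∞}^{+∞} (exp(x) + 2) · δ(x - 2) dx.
2 + e^{2}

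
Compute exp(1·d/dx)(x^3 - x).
x \left(x^{2} + 3 x + 2\right)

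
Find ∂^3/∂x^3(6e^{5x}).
750 e^{5 x}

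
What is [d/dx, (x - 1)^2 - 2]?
2 x - 2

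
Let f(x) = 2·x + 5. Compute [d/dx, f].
2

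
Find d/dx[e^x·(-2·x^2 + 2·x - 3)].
\left(- 2 x^{2} - 2 x - 1\right) e^{x}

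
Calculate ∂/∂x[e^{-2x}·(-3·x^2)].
6 x \left(x - 1\right) e^{- 2 x}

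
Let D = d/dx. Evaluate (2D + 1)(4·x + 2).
4 x + 10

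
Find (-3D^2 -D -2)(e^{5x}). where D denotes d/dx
- 82 e^{5 x}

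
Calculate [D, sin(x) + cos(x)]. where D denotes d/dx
- \sin{\left(x \right)} + \cos{\left(x \right)}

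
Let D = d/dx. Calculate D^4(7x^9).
21168 x^{5}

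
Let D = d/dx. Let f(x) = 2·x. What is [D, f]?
2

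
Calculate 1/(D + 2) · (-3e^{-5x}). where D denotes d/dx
e^{- 5 x}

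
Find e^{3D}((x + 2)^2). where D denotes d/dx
x^{2} + 10 x + 25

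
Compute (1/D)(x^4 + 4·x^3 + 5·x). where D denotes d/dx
\frac{x^{5}}{5} + x^{4} + \frac{5 x^{2}}{2}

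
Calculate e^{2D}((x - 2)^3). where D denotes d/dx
x^{3}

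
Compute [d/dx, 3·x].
3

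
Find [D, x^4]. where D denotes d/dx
4 x^{3}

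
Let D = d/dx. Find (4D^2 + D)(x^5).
5 x^{3} \left(x + 16\right)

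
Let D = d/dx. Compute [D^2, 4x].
8D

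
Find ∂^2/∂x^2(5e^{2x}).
20 e^{2 x}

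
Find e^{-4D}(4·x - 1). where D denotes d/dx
4 x - 17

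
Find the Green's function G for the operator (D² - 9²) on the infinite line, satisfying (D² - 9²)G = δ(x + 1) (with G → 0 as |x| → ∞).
-\frac{e^{-9|x + 1|}}{18}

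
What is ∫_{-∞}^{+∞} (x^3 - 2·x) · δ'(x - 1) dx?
-1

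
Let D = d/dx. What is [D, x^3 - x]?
3 x^{2} - 1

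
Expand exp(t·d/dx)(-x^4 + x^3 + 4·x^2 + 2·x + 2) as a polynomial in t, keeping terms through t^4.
- t^{4} + t^{3} \left(1 - 4 x\right) + t^{2} \left(- 6 x^{2} + 3 x + 4\right) + t \left(- 4 x^{3} + 3 x^{2} + 8 x + 2\right) - x^{4} + x^{3} + 4 x^{2} + 2 x + 2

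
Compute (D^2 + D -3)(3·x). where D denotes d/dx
3 - 9 x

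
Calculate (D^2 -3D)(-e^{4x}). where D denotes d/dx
- 4 e^{4 x}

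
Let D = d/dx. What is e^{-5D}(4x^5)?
4 x^{5} - 100 x^{4} + 1000 x^{3} - 5000 x^{2} + 12500 x - 12500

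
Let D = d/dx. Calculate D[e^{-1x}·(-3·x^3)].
3 x^{2} \left(x - 3\right) e^{- x}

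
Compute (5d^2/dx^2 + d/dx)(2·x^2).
4 x + 20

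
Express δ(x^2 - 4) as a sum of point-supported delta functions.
\frac{\delta(x - 2) + \delta(x + 2)}{4}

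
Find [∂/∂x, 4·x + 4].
4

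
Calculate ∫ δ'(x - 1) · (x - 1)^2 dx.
0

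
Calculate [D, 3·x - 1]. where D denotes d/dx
3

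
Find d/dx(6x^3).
18 x^{2}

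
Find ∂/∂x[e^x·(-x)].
\left(- x - 1\right) e^{x}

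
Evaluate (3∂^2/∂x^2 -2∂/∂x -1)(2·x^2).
- 2 x^{2} - 8 x + 12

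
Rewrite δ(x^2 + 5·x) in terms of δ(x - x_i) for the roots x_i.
\frac{\delta(x + 5) + \delta(x)}{5}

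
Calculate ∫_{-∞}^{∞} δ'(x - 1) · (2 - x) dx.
1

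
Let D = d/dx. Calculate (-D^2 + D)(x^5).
5 x^{3} \left(x - 4\right)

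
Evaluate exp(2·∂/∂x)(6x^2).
6 x^{2} + 24 x + 24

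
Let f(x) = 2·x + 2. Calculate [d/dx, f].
2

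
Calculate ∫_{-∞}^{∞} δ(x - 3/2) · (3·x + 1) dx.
\frac{11}{2}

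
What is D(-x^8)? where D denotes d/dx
- 8 x^{7}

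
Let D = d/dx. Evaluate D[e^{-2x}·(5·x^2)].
10 x \left(1 - x\right) e^{- 2 x}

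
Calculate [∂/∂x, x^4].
4 x^{3}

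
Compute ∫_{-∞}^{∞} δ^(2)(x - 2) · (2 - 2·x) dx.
0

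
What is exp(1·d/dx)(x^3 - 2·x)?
x^{3} + 3 x^{2} + x - 1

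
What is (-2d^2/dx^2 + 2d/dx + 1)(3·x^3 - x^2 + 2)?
3 x^{3} + 17 x^{2} - 40 x + 6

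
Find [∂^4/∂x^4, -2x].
-8\frac{d^{3}}{dx^{3}}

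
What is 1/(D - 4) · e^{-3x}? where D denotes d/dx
- \frac{e^{- 3 x}}{7}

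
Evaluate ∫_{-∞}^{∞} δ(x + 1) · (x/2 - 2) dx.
- \frac{5}{2}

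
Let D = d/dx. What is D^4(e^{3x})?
81 e^{3 x}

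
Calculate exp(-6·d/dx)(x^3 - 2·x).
x^{3} - 18 x^{2} + 106 x - 204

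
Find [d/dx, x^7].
7 x^{6}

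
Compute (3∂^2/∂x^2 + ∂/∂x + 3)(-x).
- 3 x - 1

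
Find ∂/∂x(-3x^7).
- 21 x^{6}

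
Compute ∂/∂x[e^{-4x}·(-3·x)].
3 \left(4 x - 1\right) e^{- 4 x}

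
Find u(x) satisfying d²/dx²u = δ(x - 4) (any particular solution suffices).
\frac{|x - 4|}{2}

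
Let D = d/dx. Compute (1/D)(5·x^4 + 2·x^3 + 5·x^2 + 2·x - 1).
x^{5} + \frac{x^{4}}{2} + \frac{5 x^{3}}{3} + x^{2} - x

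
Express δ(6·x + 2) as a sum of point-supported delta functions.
\frac{\delta(x + 1/3)}{6}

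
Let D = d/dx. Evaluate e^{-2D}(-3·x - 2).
4 - 3 x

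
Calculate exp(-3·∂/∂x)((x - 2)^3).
x^{3} - 15 x^{2} + 75 x - 125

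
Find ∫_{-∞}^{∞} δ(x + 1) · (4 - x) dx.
5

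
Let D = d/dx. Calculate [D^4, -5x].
-20D^{3}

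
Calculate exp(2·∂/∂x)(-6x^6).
- 6 x^{6} - 72 x^{5} - 360 x^{4} - 960 x^{3} - 1440 x^{2} - 1152 x - 384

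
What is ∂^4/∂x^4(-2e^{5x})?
- 1250 e^{5 x}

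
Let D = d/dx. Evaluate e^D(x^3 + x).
x^{3} + 3 x^{2} + 4 x + 2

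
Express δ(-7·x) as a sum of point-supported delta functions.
\frac{\delta(x)}{7}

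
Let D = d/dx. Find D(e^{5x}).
5 e^{5 x}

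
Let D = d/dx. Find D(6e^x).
6 e^{x}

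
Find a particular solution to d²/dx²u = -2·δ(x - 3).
-|x - 3|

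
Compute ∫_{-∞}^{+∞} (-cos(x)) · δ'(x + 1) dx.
\sin{\left(1 \right)}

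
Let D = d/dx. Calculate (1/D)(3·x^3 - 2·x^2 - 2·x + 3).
\frac{3 x^{4}}{4} - \frac{2 x^{3}}{3} - x^{2} + 3 x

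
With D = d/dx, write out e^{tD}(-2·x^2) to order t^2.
- 2 t^{2} - 4 t x - 2 x^{2}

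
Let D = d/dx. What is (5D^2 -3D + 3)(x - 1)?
3 x - 6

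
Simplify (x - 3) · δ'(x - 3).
-\delta(x - 3)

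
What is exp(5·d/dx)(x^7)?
x^{7} + 35 x^{6} + 525 x^{5} + 4375 x^{4} + 21875 x^{3} + 65625 x^{2} + 109375 x + 78125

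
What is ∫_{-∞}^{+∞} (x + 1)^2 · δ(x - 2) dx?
9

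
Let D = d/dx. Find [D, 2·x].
2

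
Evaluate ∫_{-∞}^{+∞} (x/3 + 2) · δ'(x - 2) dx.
- \frac{1}{3}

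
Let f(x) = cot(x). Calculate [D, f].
- \frac{1}{\sin^{2}{\left(x \right)}}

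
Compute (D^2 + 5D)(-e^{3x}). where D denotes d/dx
- 24 e^{3 x}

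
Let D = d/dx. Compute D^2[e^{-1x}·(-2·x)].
2 \left(2 - x\right) e^{- x}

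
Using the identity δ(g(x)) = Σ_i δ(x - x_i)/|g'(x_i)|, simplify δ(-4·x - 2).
\frac{\delta(x + 1/2)}{4}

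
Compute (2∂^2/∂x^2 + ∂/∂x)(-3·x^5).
15 x^{3} \left(- x - 8\right)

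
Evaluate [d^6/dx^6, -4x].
-24\frac{d^{5}}{dx^{5}}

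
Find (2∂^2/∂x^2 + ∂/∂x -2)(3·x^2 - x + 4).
- 6 x^{2} + 8 x + 3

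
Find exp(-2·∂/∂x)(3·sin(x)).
3 \sin{\left(x - 2 \right)}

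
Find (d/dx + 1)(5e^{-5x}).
- 20 e^{- 5 x}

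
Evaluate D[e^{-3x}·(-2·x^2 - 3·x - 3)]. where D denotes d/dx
\left(6 x^{2} + 5 x + 6\right) e^{- 3 x}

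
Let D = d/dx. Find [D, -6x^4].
- 24 x^{3}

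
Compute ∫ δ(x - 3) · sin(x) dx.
\sin{\left(3 \right)}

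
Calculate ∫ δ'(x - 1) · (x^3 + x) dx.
-4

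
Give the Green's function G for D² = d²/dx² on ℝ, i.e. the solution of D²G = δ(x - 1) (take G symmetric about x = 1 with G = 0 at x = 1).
\frac{|x - 1|}{2}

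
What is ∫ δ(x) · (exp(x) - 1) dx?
0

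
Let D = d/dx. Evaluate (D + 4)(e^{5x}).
9 e^{5 x}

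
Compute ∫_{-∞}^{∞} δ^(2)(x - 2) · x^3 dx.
12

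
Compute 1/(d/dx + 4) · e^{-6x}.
- \frac{e^{- 6 x}}{2}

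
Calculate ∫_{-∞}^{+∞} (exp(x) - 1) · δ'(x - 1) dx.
- e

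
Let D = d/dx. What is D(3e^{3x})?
9 e^{3 x}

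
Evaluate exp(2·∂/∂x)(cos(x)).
\cos{\left(x + 2 \right)}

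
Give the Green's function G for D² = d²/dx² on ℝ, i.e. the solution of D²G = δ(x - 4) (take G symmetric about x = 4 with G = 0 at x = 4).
\frac{|x - 4|}{2}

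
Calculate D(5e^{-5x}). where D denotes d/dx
- 25 e^{- 5 x}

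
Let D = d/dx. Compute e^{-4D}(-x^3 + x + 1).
- x^{3} + 12 x^{2} - 47 x + 61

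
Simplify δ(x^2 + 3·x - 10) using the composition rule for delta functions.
\frac{\delta(x + 5) + \delta(x - 2)}{7}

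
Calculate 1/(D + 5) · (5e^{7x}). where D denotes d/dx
\frac{5 e^{7 x}}{12}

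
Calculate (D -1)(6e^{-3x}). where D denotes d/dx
- 24 e^{- 3 x}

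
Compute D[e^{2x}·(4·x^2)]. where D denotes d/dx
8 x \left(x + 1\right) e^{2 x}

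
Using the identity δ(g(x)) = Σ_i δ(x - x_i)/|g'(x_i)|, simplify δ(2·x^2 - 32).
\frac{\delta(x - 4) + \delta(x + 4)}{16}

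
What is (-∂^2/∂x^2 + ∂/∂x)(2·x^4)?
8 x^{2} \left(x - 3\right)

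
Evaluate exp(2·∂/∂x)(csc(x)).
\csc{\left(x + 2 \right)}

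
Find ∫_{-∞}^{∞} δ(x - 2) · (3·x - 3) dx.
3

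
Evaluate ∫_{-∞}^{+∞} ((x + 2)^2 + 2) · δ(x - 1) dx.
11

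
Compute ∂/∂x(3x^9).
27 x^{8}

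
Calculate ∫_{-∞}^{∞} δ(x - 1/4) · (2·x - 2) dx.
- \frac{3}{2}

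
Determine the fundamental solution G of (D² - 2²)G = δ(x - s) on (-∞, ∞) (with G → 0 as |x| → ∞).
-\frac{e^{-2|x-s|}}{4}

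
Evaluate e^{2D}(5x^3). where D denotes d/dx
5 x^{3} + 30 x^{2} + 60 x + 40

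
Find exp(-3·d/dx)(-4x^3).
- 4 x^{3} + 36 x^{2} - 108 x + 108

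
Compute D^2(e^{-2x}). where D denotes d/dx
4 e^{- 2 x}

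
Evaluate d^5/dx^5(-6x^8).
- 40320 x^{3}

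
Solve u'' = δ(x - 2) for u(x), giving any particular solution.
\frac{|x - 2|}{2}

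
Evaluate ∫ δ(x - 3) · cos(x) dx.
\cos{\left(3 \right)}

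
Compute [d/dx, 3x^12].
36 x^{11}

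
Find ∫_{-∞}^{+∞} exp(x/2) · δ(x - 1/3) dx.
e^{\frac{1}{6}}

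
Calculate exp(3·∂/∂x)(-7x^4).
- 7 x^{4} - 84 x^{3} - 378 x^{2} - 756 x - 567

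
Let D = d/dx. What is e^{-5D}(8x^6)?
8 x^{6} - 240 x^{5} + 3000 x^{4} - 20000 x^{3} + 75000 x^{2} - 150000 x + 125000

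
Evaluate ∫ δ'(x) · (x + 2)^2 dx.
-4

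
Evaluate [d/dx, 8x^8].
64 x^{7}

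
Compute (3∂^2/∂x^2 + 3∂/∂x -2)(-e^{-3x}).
- 16 e^{- 3 x}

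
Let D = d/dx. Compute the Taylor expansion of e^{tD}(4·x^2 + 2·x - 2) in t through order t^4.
4 t^{2} + 2 t \left(4 x + 1\right) + 4 x^{2} + 2 x - 2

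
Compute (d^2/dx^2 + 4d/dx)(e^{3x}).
21 e^{3 x}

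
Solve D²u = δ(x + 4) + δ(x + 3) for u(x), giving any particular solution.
\frac{|x + 4|}{2} + \frac{|x + 3|}{2}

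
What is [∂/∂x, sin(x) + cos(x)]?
- \sin{\left(x \right)} + \cos{\left(x \right)}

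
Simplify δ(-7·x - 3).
\frac{\delta(x + 3/7)}{7}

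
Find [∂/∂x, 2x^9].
18 x^{8}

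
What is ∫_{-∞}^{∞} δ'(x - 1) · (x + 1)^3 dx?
-12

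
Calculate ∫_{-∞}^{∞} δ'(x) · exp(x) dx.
-1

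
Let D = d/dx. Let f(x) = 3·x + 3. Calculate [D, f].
3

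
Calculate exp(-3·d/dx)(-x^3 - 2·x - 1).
- x^{3} + 9 x^{2} - 29 x + 32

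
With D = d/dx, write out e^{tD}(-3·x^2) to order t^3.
- 3 t^{2} - 6 t x - 3 x^{2}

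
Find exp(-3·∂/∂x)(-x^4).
- x^{4} + 12 x^{3} - 54 x^{2} + 108 x - 81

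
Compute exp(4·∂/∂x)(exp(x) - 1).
e^{x + 4} - 1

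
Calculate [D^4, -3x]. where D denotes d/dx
-12D^{3}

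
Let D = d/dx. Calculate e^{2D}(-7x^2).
- 7 x^{2} - 28 x - 28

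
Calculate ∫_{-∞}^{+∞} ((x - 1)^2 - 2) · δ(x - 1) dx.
-2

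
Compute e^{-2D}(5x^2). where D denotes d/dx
5 x^{2} - 20 x + 20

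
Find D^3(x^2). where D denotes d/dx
0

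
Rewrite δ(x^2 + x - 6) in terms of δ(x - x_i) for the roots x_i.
\frac{\delta(x - 2) + \delta(x + 3)}{5}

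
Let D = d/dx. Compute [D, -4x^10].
- 40 x^{9}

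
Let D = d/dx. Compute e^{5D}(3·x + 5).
3 x + 20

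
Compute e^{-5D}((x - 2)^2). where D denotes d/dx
x^{2} - 14 x + 49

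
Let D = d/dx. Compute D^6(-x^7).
- 5040 x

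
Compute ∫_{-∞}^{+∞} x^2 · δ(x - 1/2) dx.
\frac{1}{4}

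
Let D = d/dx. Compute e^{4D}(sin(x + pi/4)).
\sin{\left(x + \frac{\pi}{4} + 4 \right)}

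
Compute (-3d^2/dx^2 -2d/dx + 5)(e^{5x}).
- 80 e^{5 x}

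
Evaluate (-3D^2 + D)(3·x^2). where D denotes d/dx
6 x - 18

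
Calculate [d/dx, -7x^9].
- 63 x^{8}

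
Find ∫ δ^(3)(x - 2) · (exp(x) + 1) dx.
- e^{2}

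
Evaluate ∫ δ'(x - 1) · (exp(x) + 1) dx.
- e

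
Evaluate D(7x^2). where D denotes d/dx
14 x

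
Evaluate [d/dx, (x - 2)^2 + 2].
2 x - 4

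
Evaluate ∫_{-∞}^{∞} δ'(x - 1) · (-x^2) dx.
2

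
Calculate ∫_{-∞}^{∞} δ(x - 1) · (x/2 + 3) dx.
\frac{7}{2}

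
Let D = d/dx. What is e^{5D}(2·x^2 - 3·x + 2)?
2 x^{2} + 17 x + 37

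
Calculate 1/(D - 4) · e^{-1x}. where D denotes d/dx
- \frac{e^{- x}}{5}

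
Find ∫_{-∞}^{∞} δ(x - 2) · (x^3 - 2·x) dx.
4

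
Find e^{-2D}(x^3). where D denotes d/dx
x^{3} - 6 x^{2} + 12 x - 8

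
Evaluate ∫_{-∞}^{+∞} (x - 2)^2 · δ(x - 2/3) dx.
\frac{16}{9}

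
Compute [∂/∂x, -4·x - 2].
-4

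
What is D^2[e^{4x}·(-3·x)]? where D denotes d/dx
\left(- 48 x - 24\right) e^{4 x}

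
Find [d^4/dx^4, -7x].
-28\frac{d^{3}}{dx^{3}}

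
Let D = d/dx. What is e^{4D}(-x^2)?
- x^{2} - 8 x - 16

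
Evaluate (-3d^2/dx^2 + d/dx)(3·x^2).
6 x - 18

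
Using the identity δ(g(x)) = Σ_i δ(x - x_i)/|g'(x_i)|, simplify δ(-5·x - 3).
\frac{\delta(x + 3/5)}{5}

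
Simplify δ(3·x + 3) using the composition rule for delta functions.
\frac{\delta(x + 1)}{3}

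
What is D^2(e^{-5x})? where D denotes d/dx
25 e^{- 5 x}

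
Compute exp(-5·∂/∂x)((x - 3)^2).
x^{2} - 16 x + 64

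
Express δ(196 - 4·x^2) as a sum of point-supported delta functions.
\frac{\delta(x - 7) + \delta(x + 7)}{56}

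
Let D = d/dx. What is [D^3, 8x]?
24D^{2}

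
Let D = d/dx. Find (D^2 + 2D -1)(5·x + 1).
9 - 5 x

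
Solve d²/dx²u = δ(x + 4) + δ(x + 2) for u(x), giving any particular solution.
\frac{|x + 4|}{2} + \frac{|x + 2|}{2}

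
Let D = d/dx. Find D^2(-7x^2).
-14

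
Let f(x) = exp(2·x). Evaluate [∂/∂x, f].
2 e^{2 x}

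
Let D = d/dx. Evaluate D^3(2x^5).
120 x^{2}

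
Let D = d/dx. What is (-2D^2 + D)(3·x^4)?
12 x^{2} \left(x - 6\right)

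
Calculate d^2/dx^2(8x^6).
240 x^{4}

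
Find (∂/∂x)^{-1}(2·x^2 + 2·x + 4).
\frac{2 x^{3}}{3} + x^{2} + 4 x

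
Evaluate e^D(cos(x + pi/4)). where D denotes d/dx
\cos{\left(x + \frac{\pi}{4} + 1 \right)}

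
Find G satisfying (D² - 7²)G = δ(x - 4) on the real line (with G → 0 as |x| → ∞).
-\frac{e^{-7|x - 4|}}{14}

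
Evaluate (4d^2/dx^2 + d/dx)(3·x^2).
6 x + 24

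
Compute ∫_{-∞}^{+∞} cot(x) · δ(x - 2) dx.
\cot{\left(2 \right)}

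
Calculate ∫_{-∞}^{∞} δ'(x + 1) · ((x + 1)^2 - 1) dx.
0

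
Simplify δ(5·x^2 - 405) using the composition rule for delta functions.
\frac{\delta(x - 9) + \delta(x + 9)}{90}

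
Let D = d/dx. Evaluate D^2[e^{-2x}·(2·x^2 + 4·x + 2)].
4 \left(2 x^{2} - 1\right) e^{- 2 x}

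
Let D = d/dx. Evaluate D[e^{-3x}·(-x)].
\left(3 x - 1\right) e^{- 3 x}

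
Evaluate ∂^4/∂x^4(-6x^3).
0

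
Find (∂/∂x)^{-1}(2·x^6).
\frac{2 x^{7}}{7}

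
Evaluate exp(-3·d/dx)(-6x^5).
- 6 x^{5} + 90 x^{4} - 540 x^{3} + 1620 x^{2} - 2430 x + 1458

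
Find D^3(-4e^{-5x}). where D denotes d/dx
500 e^{- 5 x}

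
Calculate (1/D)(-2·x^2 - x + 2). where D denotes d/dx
- \frac{2 x^{3}}{3} - \frac{x^{2}}{2} + 2 x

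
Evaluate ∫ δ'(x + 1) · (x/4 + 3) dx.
- \frac{1}{4}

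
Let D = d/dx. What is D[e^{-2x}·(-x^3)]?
x^{2} \left(2 x - 3\right) e^{- 2 x}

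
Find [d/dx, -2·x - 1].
-2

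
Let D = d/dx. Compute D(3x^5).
15 x^{4}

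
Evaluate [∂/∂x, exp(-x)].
- e^{- x}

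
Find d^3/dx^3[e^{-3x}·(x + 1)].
- 27 x e^{- 3 x}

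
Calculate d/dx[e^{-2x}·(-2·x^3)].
x^{2} \left(4 x - 6\right) e^{- 2 x}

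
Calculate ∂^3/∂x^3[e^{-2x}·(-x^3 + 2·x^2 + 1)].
2 \left(4 x^{3} - 26 x^{2} + 42 x - 19\right) e^{- 2 x}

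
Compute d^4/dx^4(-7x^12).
- 83160 x^{8}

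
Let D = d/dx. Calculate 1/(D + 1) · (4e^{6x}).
\frac{4 e^{6 x}}{7}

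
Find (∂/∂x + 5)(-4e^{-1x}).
- 16 e^{- x}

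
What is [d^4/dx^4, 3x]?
12\frac{d^{3}}{dx^{3}}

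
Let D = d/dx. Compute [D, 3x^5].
15 x^{4}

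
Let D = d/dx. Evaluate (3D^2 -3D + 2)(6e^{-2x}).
120 e^{- 2 x}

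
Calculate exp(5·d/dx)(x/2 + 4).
\frac{x}{2} + \frac{13}{2}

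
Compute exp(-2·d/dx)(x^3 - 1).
x^{3} - 6 x^{2} + 12 x - 9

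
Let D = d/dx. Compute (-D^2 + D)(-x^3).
3 x \left(2 - x\right)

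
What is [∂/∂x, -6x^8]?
- 48 x^{7}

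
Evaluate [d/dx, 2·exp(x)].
2 e^{x}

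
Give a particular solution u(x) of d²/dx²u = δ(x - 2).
\frac{|x - 2|}{2}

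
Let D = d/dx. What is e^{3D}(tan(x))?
\tan{\left(x + 3 \right)}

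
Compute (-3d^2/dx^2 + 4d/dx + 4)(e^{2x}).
0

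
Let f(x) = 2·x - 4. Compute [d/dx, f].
2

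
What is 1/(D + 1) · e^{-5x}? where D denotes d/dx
- \frac{e^{- 5 x}}{4}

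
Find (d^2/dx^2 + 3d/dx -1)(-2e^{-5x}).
- 18 e^{- 5 x}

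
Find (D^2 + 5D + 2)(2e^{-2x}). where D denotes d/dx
- 8 e^{- 2 x}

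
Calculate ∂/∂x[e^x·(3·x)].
3 \left(x + 1\right) e^{x}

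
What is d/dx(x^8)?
8 x^{7}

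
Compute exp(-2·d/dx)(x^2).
x^{2} - 4 x + 4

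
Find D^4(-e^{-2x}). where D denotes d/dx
- 16 e^{- 2 x}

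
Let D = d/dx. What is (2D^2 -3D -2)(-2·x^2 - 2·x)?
4 x^{2} + 16 x - 2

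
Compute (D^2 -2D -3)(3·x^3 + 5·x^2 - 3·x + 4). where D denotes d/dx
- 9 x^{3} - 33 x^{2} + 7 x + 4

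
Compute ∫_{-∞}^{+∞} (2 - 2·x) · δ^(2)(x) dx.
0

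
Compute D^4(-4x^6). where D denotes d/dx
- 1440 x^{2}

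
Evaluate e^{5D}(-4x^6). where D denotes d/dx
- 4 x^{6} - 120 x^{5} - 1500 x^{4} - 10000 x^{3} - 37500 x^{2} - 75000 x - 62500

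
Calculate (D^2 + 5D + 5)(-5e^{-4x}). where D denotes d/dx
- 5 e^{- 4 x}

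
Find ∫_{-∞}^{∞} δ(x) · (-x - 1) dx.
-1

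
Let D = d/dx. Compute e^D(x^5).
x^{5} + 5 x^{4} + 10 x^{3} + 10 x^{2} + 5 x + 1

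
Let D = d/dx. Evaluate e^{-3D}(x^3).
x^{3} - 9 x^{2} + 27 x - 27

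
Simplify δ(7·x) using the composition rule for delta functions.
\frac{\delta(x)}{7}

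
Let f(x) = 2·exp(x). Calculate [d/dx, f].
2 e^{x}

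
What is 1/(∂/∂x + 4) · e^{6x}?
\frac{e^{6 x}}{10}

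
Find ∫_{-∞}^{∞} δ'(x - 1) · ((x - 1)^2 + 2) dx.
0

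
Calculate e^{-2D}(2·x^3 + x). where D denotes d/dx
2 x^{3} - 12 x^{2} + 25 x - 18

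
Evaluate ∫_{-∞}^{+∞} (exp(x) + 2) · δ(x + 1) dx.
e^{-1} + 2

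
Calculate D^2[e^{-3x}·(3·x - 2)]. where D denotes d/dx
9 \left(3 x - 4\right) e^{- 3 x}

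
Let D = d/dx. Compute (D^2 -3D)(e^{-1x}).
4 e^{- x}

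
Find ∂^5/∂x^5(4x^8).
26880 x^{3}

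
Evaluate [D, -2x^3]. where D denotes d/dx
- 6 x^{2}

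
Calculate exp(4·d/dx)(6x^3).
6 x^{3} + 72 x^{2} + 288 x + 384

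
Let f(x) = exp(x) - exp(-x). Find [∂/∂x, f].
2 \cosh{\left(x \right)}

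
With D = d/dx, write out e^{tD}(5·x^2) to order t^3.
5 t^{2} + 10 t x + 5 x^{2}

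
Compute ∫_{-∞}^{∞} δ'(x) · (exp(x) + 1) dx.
-1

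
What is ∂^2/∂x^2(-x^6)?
- 30 x^{4}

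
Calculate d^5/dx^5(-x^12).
- 95040 x^{7}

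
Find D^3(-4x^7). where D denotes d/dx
- 840 x^{4}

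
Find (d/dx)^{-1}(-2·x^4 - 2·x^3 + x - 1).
- \frac{2 x^{5}}{5} - \frac{x^{4}}{2} + \frac{x^{2}}{2} - x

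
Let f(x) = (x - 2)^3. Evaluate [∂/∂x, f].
3 \left(x - 2\right)^{2}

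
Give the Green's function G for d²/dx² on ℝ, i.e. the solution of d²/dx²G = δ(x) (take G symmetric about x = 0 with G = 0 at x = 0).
\frac{|x|}{2}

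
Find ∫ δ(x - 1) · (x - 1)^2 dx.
0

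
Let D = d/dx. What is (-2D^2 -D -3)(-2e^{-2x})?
18 e^{- 2 x}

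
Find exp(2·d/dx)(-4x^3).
- 4 x^{3} - 24 x^{2} - 48 x - 32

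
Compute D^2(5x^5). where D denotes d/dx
100 x^{3}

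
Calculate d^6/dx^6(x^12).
665280 x^{6}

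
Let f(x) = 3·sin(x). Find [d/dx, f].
3 \cos{\left(x \right)}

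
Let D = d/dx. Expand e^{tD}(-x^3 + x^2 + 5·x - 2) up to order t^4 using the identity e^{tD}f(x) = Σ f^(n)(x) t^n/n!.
- t^{3} + t^{2} \left(1 - 3 x\right) + t \left(- 3 x^{2} + 2 x + 5\right) - x^{3} + x^{2} + 5 x - 2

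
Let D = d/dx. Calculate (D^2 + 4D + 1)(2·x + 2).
2 x + 10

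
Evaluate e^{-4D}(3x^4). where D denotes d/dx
3 x^{4} - 48 x^{3} + 288 x^{2} - 768 x + 768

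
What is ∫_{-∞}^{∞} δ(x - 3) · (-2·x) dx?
-6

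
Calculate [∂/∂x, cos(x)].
- \sin{\left(x \right)}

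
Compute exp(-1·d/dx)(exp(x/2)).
e^{\frac{x}{2} - \frac{1}{2}}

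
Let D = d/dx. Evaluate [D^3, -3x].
-9D^{2}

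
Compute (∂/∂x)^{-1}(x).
\frac{x^{2}}{2}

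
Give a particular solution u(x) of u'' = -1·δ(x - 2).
-\frac{|x - 2|}{2}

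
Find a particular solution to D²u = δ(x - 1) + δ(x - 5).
\frac{|x - 1|}{2} + \frac{|x - 5|}{2}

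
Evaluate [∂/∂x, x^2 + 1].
2 x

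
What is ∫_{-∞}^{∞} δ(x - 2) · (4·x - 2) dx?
6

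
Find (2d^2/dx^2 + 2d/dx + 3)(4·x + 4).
12 x + 20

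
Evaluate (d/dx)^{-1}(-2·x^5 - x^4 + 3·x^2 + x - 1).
- \frac{x^{6}}{3} - \frac{x^{5}}{5} + x^{3} + \frac{x^{2}}{2} - x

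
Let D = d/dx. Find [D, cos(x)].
- \sin{\left(x \right)}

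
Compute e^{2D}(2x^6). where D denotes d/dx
2 x^{6} + 24 x^{5} + 120 x^{4} + 320 x^{3} + 480 x^{2} + 384 x + 128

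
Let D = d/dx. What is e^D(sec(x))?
\sec{\left(x + 1 \right)}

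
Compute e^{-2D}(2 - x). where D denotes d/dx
4 - x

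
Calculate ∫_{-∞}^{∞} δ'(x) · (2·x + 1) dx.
-2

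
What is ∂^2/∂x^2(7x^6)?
210 x^{4}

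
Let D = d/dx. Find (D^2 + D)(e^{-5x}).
20 e^{- 5 x}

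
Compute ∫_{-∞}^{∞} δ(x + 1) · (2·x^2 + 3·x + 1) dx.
0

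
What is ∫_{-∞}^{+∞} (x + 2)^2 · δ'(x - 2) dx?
-8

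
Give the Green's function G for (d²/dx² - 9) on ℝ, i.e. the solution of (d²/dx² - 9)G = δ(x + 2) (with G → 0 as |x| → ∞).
-\frac{e^{-3|x + 2|}}{6}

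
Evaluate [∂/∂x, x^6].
6 x^{5}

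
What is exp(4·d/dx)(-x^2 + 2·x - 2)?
- x^{2} - 6 x - 10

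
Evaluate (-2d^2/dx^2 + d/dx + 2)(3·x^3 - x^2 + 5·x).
6 x^{3} + 7 x^{2} - 28 x + 9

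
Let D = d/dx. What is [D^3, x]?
3D^{2}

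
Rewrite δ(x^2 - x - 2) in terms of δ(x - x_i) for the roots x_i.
\frac{\delta(x + 1) + \delta(x - 2)}{3}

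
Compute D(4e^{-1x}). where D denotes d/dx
- 4 e^{- x}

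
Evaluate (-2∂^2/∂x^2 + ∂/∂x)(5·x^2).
10 x - 20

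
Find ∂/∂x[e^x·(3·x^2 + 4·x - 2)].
\left(3 x^{2} + 10 x + 2\right) e^{x}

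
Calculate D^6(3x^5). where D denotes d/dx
0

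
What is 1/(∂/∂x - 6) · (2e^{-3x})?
- \frac{2 e^{- 3 x}}{9}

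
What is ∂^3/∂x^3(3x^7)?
630 x^{4}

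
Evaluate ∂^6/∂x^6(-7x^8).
- 141120 x^{2}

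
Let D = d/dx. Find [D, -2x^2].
- 4 x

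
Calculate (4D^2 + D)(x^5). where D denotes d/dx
5 x^{3} \left(x + 16\right)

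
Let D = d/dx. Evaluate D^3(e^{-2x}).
- 8 e^{- 2 x}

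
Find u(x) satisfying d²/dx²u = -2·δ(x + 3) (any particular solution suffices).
-|x + 3|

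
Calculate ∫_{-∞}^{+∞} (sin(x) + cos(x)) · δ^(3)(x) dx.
1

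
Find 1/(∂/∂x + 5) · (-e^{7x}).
- \frac{e^{7 x}}{12}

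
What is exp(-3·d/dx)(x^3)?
x^{3} - 9 x^{2} + 27 x - 27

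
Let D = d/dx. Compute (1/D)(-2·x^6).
- \frac{2 x^{7}}{7}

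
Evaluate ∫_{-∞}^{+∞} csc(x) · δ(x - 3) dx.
\csc{\left(3 \right)}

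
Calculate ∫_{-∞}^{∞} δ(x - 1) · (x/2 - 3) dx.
- \frac{5}{2}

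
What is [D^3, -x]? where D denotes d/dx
-3D^{2}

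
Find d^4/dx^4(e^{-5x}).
625 e^{- 5 x}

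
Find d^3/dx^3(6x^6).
720 x^{3}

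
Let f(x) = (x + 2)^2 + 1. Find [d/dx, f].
2 x + 4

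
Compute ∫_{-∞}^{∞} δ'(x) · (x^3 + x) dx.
-1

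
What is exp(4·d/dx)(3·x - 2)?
3 x + 10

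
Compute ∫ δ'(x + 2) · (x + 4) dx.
-1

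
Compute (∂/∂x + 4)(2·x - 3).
8 x - 10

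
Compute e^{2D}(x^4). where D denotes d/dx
x^{4} + 8 x^{3} + 24 x^{2} + 32 x + 16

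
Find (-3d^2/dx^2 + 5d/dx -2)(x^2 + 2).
- 2 x^{2} + 10 x - 10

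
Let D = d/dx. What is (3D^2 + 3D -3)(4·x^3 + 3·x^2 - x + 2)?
- 12 x^{3} + 27 x^{2} + 93 x + 9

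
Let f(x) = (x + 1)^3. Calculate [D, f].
3 \left(x + 1\right)^{2}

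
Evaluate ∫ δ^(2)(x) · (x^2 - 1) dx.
2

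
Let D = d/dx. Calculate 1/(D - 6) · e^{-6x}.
- \frac{e^{- 6 x}}{12}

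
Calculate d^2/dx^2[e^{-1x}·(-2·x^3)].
2 x \left(- x^{2} + 6 x - 6\right) e^{- x}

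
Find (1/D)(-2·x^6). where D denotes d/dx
- \frac{2 x^{7}}{7}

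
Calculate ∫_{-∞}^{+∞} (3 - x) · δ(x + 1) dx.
4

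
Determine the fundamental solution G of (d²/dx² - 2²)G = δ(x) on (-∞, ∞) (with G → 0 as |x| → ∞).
-\frac{e^{-2|x|}}{4}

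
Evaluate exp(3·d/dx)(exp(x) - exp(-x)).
2 \sinh{\left(x + 3 \right)}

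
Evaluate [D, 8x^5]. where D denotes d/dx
40 x^{4}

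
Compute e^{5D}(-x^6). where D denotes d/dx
- x^{6} - 30 x^{5} - 375 x^{4} - 2500 x^{3} - 9375 x^{2} - 18750 x - 15625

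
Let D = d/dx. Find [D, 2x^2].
4 x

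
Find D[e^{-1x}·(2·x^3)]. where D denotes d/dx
2 x^{2} \left(3 - x\right) e^{- x}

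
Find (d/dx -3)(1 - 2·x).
6 x - 5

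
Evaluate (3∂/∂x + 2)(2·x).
4 x + 6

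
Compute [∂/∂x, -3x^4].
- 12 x^{3}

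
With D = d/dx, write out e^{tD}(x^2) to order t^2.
t^{2} + 2 t x + x^{2}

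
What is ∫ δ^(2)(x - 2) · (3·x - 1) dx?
0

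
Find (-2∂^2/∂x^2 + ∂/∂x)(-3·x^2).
12 - 6 x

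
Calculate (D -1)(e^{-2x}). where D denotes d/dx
- 3 e^{- 2 x}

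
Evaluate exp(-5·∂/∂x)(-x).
5 - x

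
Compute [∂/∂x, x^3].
3 x^{2}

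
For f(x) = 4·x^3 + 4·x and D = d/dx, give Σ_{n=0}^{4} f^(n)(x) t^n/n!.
4 t^{3} + 12 t^{2} x + 4 t \left(3 x^{2} + 1\right) + 4 x^{3} + 4 x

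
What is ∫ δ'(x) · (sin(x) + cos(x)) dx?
-1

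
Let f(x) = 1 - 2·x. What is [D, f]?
-2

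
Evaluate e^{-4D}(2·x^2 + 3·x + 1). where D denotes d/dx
2 x^{2} - 13 x + 21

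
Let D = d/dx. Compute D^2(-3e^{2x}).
- 12 e^{2 x}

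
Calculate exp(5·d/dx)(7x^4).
7 x^{4} + 140 x^{3} + 1050 x^{2} + 3500 x + 4375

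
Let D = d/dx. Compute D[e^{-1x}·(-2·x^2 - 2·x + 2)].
2 \left(x^{2} - x - 2\right) e^{- x}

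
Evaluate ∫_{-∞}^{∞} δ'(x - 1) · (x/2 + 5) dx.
- \frac{1}{2}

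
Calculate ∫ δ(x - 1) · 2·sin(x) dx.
2 \sin{\left(1 \right)}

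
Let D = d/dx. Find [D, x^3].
3 x^{2}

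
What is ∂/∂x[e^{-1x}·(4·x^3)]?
4 x^{2} \left(3 - x\right) e^{- x}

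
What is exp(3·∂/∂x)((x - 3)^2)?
x^{2}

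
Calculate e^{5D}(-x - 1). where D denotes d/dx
- x - 6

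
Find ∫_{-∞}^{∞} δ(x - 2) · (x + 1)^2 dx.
9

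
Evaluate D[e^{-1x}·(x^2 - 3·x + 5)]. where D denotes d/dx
\left(- x^{2} + 5 x - 8\right) e^{- x}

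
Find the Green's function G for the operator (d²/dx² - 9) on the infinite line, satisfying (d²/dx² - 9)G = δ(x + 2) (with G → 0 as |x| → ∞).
-\frac{e^{-3|x + 2|}}{6}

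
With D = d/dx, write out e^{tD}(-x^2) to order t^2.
- t^{2} - 2 t x - x^{2}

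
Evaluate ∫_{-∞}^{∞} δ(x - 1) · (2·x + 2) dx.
4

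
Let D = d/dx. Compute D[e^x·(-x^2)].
x \left(- x - 2\right) e^{x}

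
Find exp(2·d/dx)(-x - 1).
- x - 3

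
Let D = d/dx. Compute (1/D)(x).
\frac{x^{2}}{2}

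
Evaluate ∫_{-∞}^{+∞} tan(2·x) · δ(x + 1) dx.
- \tan{\left(2 \right)}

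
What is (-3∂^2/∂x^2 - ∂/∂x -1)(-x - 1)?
x + 2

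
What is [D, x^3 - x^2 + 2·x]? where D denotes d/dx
3 x^{2} - 2 x + 2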